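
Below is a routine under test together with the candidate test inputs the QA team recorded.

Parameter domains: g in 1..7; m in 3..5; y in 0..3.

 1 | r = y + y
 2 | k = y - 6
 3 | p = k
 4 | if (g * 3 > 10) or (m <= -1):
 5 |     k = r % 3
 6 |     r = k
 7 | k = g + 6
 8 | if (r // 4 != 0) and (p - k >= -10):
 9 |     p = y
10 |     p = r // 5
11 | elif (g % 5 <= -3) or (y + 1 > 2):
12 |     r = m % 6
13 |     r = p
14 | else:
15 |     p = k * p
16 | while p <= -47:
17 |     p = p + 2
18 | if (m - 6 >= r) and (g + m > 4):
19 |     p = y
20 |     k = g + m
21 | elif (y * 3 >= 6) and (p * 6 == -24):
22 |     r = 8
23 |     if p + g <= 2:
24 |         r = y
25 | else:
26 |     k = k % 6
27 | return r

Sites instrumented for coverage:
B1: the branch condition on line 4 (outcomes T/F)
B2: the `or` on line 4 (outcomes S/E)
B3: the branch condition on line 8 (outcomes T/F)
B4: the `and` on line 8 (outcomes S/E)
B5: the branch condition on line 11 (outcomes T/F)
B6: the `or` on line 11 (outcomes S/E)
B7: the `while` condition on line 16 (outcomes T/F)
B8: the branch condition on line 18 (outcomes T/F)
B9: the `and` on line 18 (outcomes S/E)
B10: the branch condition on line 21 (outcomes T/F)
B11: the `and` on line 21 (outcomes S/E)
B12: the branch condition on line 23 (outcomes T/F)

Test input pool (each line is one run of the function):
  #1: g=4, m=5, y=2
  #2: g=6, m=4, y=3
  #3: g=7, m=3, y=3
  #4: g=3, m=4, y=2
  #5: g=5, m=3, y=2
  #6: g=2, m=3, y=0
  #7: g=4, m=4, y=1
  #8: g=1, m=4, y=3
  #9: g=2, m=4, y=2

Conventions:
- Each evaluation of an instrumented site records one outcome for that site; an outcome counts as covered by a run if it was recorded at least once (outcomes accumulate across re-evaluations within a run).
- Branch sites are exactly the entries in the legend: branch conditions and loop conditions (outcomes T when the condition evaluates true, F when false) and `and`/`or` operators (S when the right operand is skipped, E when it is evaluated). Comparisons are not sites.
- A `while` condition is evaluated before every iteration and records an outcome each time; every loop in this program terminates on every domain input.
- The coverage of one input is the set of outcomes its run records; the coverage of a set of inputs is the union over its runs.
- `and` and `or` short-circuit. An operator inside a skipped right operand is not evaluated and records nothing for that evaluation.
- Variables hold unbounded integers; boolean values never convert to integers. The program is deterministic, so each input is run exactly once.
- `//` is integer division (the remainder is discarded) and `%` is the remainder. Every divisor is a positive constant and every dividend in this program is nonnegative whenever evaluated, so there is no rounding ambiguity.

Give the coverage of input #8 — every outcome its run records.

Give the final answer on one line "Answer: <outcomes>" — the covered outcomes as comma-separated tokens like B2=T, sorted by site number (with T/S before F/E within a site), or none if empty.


Tracing the run of input #8 (g=1, m=4, y=3):
  B2->E, B1->F, B4->E, B3->T, B7->F, B9->S, B8->F, B11->E, B10->F
as a set, this run covers: B1=F, B2=E, B3=T, B4=E, B7=F, B8=F, B9=S, B10=F, B11=E
Answer: B1=F, B2=E, B3=T, B4=E, B7=F, B8=F, B9=S, B10=F, B11=E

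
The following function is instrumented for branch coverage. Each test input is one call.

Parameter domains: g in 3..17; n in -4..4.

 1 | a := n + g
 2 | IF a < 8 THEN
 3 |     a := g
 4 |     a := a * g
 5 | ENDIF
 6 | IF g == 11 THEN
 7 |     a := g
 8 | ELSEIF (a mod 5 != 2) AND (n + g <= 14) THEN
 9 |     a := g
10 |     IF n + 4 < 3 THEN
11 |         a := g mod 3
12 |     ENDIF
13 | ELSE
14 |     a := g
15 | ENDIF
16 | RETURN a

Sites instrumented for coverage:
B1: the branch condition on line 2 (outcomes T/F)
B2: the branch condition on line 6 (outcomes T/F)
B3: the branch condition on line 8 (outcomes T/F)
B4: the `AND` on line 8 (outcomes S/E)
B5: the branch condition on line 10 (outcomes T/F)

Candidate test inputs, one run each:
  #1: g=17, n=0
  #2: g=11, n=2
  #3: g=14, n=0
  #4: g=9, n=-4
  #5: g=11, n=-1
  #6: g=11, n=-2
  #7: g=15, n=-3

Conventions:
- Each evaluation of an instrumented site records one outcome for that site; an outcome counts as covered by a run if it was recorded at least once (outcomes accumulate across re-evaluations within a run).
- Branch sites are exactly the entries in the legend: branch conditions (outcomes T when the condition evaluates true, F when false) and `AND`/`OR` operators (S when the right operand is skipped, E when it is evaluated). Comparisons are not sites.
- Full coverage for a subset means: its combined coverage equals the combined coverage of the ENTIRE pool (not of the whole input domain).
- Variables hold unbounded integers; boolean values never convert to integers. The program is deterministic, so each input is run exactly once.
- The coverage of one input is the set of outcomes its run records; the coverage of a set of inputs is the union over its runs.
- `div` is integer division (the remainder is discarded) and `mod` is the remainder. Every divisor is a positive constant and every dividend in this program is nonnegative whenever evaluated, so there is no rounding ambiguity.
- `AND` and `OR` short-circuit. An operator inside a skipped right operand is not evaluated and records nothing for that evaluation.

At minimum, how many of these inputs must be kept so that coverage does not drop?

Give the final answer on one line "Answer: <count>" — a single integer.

run #1 (g=17, n=0) records B1=F, B2=F, B3=F, B4=S
run #2 (g=11, n=2) records B1=F, B2=T
run #3 (g=14, n=0) records B1=F, B2=F, B3=T, B4=E, B5=F
run #4 (g=9, n=-4) records B1=T, B2=F, B3=T, B4=E, B5=T
run #5 (g=11, n=-1) records B1=F, B2=T
run #6 (g=11, n=-2) records B1=F, B2=T
run #7 (g=15, n=-3) records B1=F, B2=F, B3=F, B4=S
the full pool covers 10 outcomes: B1=T, B1=F, B2=T, B2=F, B3=T, B3=F, B4=S, B4=E, B5=T, B5=F
size 1 is not enough: best union over all size-1 subsets is 5/10
size 2 is not enough: best union over all size-2 subsets is 8/10
size 3 is not enough: best union over all size-3 subsets is 9/10
the canonical winner is {1, 2, 3, 4}: size 4, full 10-outcome coverage, earliest index list among size-4 covers

Answer: 4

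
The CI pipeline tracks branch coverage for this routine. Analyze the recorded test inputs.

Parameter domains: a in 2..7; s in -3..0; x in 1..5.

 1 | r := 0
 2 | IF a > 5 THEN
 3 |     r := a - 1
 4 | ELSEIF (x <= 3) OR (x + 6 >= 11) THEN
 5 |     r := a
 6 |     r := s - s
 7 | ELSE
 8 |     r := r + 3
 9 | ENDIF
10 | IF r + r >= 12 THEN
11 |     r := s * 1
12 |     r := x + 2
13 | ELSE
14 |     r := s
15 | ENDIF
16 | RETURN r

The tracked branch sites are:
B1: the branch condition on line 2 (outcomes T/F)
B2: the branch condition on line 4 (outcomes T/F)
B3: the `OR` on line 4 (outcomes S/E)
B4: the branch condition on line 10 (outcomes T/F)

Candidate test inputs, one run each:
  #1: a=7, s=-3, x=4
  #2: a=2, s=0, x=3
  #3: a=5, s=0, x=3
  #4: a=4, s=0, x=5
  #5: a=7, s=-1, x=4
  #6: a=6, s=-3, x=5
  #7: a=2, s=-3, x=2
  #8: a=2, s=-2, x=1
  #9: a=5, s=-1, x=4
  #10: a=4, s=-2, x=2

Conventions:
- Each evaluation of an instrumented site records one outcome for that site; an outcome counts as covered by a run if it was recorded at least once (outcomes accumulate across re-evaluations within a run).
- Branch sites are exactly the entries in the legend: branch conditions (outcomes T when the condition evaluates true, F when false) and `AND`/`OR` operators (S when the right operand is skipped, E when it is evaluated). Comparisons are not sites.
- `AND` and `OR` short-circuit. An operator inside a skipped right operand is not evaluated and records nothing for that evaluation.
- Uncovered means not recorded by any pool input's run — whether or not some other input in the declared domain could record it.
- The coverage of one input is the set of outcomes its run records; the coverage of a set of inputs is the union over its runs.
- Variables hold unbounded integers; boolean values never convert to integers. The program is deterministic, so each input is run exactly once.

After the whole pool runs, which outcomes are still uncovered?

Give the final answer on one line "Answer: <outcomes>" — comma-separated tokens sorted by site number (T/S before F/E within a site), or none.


#1 (a=7, s=-3, x=4) -> B1->T, B4->T; covered: B1=T, B4=T
#2 (a=2, s=0, x=3) -> B1->F, B3->S, B2->T, B4->F; covered: B1=F, B2=T, B3=S, B4=F
#3 (a=5, s=0, x=3) -> B1->F, B3->S, B2->T, B4->F; covered: B1=F, B2=T, B3=S, B4=F
#4 (a=4, s=0, x=5) -> B1->F, B3->E, B2->T, B4->F; covered: B1=F, B2=T, B3=E, B4=F
#5 (a=7, s=-1, x=4) -> B1->T, B4->T; covered: B1=T, B4=T
#6 (a=6, s=-3, x=5) -> B1->T, B4->F; covered: B1=T, B4=F
#7 (a=2, s=-3, x=2) -> B1->F, B3->S, B2->T, B4->F; covered: B1=F, B2=T, B3=S, B4=F
#8 (a=2, s=-2, x=1) -> B1->F, B3->S, B2->T, B4->F; covered: B1=F, B2=T, B3=S, B4=F
#9 (a=5, s=-1, x=4) -> B1->F, B3->E, B2->F, B4->F; covered: B1=F, B2=F, B3=E, B4=F
#10 (a=4, s=-2, x=2) -> B1->F, B3->S, B2->T, B4->F; covered: B1=F, B2=T, B3=S, B4=F
union over the pool: B1=T, B1=F, B2=T, B2=F, B3=S, B3=E, B4=T, B4=F
uncovered (0 of 8): none
Answer: none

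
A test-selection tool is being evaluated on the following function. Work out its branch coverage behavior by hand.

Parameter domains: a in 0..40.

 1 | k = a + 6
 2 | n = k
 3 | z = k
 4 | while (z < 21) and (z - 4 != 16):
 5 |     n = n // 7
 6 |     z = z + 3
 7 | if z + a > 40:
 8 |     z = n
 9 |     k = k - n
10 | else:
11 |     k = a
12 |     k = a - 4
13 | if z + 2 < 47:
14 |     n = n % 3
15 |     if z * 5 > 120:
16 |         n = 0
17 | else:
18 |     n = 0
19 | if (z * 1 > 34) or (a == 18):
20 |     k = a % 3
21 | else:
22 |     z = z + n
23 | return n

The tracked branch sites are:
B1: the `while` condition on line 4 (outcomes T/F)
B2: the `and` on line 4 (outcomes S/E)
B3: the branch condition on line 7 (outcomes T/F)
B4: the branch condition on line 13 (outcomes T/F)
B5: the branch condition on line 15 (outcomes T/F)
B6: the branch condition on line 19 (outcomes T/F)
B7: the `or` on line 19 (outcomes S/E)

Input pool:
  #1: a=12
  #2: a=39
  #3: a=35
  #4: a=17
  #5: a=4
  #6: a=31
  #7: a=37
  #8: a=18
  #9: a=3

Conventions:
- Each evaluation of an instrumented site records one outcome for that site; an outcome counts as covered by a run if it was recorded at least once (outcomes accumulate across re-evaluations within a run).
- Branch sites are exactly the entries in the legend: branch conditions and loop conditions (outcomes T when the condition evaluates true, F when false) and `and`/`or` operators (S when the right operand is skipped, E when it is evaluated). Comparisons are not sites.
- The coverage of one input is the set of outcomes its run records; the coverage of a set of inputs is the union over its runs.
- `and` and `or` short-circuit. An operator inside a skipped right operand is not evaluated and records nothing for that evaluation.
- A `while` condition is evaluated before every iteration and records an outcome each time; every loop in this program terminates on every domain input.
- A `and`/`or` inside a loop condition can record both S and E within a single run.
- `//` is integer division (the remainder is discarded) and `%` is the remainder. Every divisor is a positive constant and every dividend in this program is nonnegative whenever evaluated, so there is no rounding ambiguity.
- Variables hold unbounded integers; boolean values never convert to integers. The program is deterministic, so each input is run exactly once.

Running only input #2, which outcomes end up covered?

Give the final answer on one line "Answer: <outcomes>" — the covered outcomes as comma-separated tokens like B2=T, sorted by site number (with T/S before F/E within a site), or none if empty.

Running input #2 (a=39), event by event:
  B2->S, B1->F, B3->T, B4->F, B7->S, B6->T
deduplicating events, the covered set is: B1=F, B2=S, B3=T, B4=F, B6=T, B7=S

Answer: B1=F, B2=S, B3=T, B4=F, B6=T, B7=S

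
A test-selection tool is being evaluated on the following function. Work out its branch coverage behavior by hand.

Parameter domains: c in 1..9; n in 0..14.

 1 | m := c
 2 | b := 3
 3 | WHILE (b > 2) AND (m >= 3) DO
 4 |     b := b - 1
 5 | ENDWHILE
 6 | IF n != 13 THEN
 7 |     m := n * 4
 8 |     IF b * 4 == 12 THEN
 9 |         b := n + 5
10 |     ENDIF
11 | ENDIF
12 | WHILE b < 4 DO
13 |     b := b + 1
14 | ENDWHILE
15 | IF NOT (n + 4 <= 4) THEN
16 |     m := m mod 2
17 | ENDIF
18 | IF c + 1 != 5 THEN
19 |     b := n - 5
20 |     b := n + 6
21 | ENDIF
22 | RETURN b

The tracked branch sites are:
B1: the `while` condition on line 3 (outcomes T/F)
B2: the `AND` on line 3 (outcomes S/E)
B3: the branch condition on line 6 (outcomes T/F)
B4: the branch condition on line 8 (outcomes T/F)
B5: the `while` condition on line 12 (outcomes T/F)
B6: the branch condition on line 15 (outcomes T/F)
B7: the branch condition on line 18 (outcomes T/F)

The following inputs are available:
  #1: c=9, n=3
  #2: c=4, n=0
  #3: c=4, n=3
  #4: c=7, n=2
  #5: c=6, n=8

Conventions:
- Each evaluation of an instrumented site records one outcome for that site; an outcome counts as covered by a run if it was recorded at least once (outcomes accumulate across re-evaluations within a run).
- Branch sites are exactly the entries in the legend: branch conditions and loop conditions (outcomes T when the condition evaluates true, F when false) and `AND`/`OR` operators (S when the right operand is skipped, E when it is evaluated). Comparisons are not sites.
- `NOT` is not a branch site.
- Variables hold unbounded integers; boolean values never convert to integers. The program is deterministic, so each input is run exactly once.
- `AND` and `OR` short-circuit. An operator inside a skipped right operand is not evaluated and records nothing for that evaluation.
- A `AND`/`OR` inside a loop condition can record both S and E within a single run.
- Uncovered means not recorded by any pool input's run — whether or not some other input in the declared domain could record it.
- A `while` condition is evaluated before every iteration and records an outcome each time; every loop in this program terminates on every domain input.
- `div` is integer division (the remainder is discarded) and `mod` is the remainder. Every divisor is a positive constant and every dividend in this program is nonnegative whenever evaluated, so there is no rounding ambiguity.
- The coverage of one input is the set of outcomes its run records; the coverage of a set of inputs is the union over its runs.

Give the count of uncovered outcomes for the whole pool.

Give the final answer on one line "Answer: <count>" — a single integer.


#1 (c=9, n=3) -> B2->E, B1->T, B2->S, B1->F, B3->T, B4->F, B5->T, B5->T, B5->F, B6->T, B7->T; covered: B1=T, B1=F, B2=S, B2=E, B3=T, B4=F, B5=T, B5=F, B6=T, B7=T
#2 (c=4, n=0) -> B2->E, B1->T, B2->S, B1->F, B3->T, B4->F, B5->T, B5->T, B5->F, B6->F, B7->F; covered: B1=T, B1=F, B2=S, B2=E, B3=T, B4=F, B5=T, B5=F, B6=F, B7=F
#3 (c=4, n=3) -> B2->E, B1->T, B2->S, B1->F, B3->T, B4->F, B5->T, B5->T, B5->F, B6->T, B7->F; covered: B1=T, B1=F, B2=S, B2=E, B3=T, B4=F, B5=T, B5=F, B6=T, B7=F
#4 (c=7, n=2) -> B2->E, B1->T, B2->S, B1->F, B3->T, B4->F, B5->T, B5->T, B5->F, B6->T, B7->T; covered: B1=T, B1=F, B2=S, B2=E, B3=T, B4=F, B5=T, B5=F, B6=T, B7=T
#5 (c=6, n=8) -> B2->E, B1->T, B2->S, B1->F, B3->T, B4->F, B5->T, B5->T, B5->F, B6->T, B7->T; covered: B1=T, B1=F, B2=S, B2=E, B3=T, B4=F, B5=T, B5=F, B6=T, B7=T
union over the pool: B1=T, B1=F, B2=S, B2=E, B3=T, B4=F, B5=T, B5=F, B6=T, B6=F, B7=T, B7=F
uncovered (2 of 14): B3=F, B4=T
Answer: 2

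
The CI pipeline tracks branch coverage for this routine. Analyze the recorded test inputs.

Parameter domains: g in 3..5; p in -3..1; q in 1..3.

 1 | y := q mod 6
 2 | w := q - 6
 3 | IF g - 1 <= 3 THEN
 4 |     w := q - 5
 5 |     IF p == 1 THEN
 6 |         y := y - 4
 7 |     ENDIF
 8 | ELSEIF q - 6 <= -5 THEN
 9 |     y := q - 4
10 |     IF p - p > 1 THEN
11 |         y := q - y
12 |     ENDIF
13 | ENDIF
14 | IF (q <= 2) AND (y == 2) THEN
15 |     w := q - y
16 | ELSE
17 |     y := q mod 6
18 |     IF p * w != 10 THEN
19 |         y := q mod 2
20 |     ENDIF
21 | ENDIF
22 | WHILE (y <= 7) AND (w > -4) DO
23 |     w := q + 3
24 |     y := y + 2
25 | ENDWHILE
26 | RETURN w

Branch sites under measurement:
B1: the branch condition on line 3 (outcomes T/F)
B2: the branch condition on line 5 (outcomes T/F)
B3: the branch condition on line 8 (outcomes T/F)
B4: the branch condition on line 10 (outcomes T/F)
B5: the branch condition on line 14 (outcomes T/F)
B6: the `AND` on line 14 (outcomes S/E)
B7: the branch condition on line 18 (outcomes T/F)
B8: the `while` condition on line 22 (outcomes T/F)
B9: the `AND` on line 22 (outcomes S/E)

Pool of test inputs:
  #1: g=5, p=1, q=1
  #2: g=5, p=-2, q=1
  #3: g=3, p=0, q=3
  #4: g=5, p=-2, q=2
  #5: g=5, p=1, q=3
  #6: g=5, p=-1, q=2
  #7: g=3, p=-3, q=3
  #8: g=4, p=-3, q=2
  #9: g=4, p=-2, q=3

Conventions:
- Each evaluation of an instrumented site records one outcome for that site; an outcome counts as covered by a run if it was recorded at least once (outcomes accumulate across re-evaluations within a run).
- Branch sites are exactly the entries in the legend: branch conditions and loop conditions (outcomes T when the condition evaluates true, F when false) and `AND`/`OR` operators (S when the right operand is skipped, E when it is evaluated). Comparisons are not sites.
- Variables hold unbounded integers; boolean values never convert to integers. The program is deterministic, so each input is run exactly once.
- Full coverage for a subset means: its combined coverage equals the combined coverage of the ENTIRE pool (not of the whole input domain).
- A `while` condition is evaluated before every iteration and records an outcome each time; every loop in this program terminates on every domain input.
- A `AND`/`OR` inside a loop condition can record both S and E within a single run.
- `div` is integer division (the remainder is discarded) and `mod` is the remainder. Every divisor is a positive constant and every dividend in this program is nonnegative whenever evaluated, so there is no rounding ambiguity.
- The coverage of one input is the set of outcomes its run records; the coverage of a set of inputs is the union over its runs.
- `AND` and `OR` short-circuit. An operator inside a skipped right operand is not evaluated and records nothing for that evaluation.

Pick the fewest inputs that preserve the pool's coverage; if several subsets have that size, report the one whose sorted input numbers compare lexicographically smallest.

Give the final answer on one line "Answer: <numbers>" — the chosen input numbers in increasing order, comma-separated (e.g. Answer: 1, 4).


test 1 (g=5, p=1, q=1) hits B1=F, B3=T, B4=F, B5=F, B6=E, B7=T, B8=F, B9=E
test 2 (g=5, p=-2, q=1) hits B1=F, B3=T, B4=F, B5=F, B6=E, B7=F, B8=F, B9=E
test 3 (g=3, p=0, q=3) hits B1=T, B2=F, B5=F, B6=S, B7=T, B8=T, B8=F, B9=S, B9=E
test 4 (g=5, p=-2, q=2) hits B1=F, B3=F, B5=T, B6=E, B8=T, B8=F, B9=S, B9=E
test 5 (g=5, p=1, q=3) hits B1=F, B3=F, B5=F, B6=S, B7=T, B8=T, B8=F, B9=S, B9=E
test 6 (g=5, p=-1, q=2) hits B1=F, B3=F, B5=T, B6=E, B8=T, B8=F, B9=S, B9=E
test 7 (g=3, p=-3, q=3) hits B1=T, B2=F, B5=F, B6=S, B7=T, B8=T, B8=F, B9=S, B9=E
test 8 (g=4, p=-3, q=2) hits B1=T, B2=F, B5=T, B6=E, B8=T, B8=F, B9=S, B9=E
test 9 (g=4, p=-2, q=3) hits B1=T, B2=F, B5=F, B6=S, B7=T, B8=T, B8=F, B9=S, B9=E
union over all inputs: B1=T, B1=F, B2=F, B3=T, B3=F, B4=F, B5=T, B5=F, B6=S, B6=E, B7=T, B7=F, B8=T, B8=F, B9=S, B9=E (16 outcomes)
every size-1 subset falls short of the 16 outcomes (best: 9/16)
every size-2 subset falls short of the 16 outcomes (best: 14/16)
the canonical winner is {2, 3, 4}: size 3, full 16-outcome coverage, earliest index list among size-3 covers
Answer: 2, 3, 4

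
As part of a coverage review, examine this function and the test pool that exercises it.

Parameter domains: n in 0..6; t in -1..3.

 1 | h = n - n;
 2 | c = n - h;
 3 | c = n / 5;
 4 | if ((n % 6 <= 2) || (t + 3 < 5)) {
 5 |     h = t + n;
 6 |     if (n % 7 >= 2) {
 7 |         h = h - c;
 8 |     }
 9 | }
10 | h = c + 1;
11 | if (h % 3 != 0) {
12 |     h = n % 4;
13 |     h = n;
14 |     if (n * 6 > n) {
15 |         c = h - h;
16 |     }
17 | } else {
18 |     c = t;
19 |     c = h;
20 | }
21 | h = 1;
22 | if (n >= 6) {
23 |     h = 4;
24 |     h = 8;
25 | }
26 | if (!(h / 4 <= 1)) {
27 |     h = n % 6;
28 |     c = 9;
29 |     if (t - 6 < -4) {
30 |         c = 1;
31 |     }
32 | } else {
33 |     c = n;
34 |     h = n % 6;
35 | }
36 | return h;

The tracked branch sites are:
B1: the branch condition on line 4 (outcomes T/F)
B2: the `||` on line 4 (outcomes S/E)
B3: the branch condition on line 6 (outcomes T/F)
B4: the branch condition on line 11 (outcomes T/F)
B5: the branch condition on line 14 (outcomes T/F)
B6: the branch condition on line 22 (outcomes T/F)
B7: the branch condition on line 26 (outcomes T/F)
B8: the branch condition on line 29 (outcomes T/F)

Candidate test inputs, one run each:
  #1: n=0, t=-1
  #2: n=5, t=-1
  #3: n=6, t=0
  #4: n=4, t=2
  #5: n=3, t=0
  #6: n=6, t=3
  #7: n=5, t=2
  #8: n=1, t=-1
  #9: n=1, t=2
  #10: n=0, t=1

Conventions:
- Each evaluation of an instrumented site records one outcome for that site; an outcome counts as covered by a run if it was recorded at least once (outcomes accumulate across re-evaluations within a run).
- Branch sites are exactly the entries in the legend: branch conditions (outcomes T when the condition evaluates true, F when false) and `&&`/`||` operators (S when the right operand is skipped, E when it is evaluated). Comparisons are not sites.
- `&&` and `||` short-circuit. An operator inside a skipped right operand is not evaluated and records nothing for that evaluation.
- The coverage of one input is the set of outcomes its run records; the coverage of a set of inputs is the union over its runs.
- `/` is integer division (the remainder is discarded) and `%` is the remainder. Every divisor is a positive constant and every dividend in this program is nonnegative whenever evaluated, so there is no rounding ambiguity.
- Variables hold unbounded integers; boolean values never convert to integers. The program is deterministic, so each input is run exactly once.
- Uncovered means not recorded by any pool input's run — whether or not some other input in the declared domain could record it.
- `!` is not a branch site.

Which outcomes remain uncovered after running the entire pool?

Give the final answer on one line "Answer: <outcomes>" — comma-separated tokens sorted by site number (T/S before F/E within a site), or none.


#1 (n=0, t=-1) -> B2->S, B1->T, B3->F, B4->T, B5->F, B6->F, B7->F; covered: B1=T, B2=S, B3=F, B4=T, B5=F, B6=F, B7=F
#2 (n=5, t=-1) -> B2->E, B1->T, B3->T, B4->T, B5->T, B6->F, B7->F; covered: B1=T, B2=E, B3=T, B4=T, B5=T, B6=F, B7=F
#3 (n=6, t=0) -> B2->S, B1->T, B3->T, B4->T, B5->T, B6->T, B7->T, B8->T; covered: B1=T, B2=S, B3=T, B4=T, B5=T, B6=T, B7=T, B8=T
#4 (n=4, t=2) -> B2->E, B1->F, B4->T, B5->T, B6->F, B7->F; covered: B1=F, B2=E, B4=T, B5=T, B6=F, B7=F
#5 (n=3, t=0) -> B2->E, B1->T, B3->T, B4->T, B5->T, B6->F, B7->F; covered: B1=T, B2=E, B3=T, B4=T, B5=T, B6=F, B7=F
#6 (n=6, t=3) -> B2->S, B1->T, B3->T, B4->T, B5->T, B6->T, B7->T, B8->F; covered: B1=T, B2=S, B3=T, B4=T, B5=T, B6=T, B7=T, B8=F
#7 (n=5, t=2) -> B2->E, B1->F, B4->T, B5->T, B6->F, B7->F; covered: B1=F, B2=E, B4=T, B5=T, B6=F, B7=F
#8 (n=1, t=-1) -> B2->S, B1->T, B3->F, B4->T, B5->T, B6->F, B7->F; covered: B1=T, B2=S, B3=F, B4=T, B5=T, B6=F, B7=F
#9 (n=1, t=2) -> B2->S, B1->T, B3->F, B4->T, B5->T, B6->F, B7->F; covered: B1=T, B2=S, B3=F, B4=T, B5=T, B6=F, B7=F
#10 (n=0, t=1) -> B2->S, B1->T, B3->F, B4->T, B5->F, B6->F, B7->F; covered: B1=T, B2=S, B3=F, B4=T, B5=F, B6=F, B7=F
union over the pool: B1=T, B1=F, B2=S, B2=E, B3=T, B3=F, B4=T, B5=T, B5=F, B6=T, B6=F, B7=T, B7=F, B8=T, B8=F
uncovered (1 of 16): B4=F
Answer: B4=F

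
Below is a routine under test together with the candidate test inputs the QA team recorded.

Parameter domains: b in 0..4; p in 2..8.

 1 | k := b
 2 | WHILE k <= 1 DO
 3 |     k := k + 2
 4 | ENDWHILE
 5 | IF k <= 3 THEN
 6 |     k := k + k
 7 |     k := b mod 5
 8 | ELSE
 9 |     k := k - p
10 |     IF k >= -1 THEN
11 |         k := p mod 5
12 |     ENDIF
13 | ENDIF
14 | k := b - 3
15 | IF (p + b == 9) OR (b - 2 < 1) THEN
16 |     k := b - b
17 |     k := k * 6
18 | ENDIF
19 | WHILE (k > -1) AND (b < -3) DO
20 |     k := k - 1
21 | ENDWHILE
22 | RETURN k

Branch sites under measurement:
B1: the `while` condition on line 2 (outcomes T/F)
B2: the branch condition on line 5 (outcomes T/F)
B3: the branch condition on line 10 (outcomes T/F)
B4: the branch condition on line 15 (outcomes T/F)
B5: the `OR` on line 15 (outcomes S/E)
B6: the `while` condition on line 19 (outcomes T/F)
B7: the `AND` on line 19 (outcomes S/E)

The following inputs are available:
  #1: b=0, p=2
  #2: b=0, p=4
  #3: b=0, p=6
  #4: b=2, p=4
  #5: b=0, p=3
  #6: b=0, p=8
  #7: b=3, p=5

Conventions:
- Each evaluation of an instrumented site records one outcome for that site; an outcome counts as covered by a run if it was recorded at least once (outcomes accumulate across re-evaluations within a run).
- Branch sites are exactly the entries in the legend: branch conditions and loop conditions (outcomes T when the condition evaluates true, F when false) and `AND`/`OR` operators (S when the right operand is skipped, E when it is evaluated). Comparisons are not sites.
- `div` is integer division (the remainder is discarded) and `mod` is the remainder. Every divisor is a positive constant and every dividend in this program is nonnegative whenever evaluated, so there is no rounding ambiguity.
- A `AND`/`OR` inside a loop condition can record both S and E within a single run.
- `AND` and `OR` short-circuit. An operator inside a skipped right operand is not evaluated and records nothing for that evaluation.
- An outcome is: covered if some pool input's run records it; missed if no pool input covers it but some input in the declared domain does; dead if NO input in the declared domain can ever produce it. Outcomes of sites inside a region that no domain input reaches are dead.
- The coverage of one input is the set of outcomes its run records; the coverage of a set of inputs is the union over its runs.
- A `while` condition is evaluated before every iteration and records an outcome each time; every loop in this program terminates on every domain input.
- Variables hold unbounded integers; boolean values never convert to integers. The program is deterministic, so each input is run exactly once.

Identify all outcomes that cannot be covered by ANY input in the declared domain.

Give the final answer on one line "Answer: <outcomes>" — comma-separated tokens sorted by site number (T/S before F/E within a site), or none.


checking every outcome against all 35 domain inputs:
  B6=T: unreachable across the whole domain -> dead
  B7=S: unreachable across the whole domain -> dead
  reachable outcomes have witnesses, e.g. B1=T (e.g. b=0, p=2), B1=F (e.g. b=0, p=2), B2=T (e.g. b=0, p=2), B2=F (e.g. b=4, p=2)
Answer: B6=T, B7=S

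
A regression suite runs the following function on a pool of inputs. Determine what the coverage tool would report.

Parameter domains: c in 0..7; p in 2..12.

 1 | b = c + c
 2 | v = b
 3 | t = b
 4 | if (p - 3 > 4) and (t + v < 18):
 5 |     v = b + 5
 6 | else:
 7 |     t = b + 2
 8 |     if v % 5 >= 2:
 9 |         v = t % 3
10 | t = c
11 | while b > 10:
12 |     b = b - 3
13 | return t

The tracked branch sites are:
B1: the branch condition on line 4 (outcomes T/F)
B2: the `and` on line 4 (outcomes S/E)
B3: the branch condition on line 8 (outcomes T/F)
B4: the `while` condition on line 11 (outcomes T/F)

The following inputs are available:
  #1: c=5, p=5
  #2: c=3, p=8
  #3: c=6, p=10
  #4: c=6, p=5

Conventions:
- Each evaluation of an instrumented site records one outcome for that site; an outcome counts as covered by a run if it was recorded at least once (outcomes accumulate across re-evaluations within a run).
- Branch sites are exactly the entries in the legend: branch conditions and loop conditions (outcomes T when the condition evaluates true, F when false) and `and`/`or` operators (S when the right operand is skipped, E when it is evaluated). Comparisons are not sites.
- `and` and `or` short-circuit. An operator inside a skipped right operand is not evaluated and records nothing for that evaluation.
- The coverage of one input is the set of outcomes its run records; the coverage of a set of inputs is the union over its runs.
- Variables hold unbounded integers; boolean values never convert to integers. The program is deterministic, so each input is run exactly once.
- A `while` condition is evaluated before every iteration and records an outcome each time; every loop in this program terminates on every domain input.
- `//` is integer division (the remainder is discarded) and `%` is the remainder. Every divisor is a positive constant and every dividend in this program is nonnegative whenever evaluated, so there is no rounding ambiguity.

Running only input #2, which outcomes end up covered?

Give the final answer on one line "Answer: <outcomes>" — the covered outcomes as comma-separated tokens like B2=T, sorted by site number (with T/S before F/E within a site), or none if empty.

Tracing the run of input #2 (c=3, p=8):
  B2->E, B1->T, B4->F
as a set, this run covers: B1=T, B2=E, B4=F

Answer: B1=T, B2=E, B4=F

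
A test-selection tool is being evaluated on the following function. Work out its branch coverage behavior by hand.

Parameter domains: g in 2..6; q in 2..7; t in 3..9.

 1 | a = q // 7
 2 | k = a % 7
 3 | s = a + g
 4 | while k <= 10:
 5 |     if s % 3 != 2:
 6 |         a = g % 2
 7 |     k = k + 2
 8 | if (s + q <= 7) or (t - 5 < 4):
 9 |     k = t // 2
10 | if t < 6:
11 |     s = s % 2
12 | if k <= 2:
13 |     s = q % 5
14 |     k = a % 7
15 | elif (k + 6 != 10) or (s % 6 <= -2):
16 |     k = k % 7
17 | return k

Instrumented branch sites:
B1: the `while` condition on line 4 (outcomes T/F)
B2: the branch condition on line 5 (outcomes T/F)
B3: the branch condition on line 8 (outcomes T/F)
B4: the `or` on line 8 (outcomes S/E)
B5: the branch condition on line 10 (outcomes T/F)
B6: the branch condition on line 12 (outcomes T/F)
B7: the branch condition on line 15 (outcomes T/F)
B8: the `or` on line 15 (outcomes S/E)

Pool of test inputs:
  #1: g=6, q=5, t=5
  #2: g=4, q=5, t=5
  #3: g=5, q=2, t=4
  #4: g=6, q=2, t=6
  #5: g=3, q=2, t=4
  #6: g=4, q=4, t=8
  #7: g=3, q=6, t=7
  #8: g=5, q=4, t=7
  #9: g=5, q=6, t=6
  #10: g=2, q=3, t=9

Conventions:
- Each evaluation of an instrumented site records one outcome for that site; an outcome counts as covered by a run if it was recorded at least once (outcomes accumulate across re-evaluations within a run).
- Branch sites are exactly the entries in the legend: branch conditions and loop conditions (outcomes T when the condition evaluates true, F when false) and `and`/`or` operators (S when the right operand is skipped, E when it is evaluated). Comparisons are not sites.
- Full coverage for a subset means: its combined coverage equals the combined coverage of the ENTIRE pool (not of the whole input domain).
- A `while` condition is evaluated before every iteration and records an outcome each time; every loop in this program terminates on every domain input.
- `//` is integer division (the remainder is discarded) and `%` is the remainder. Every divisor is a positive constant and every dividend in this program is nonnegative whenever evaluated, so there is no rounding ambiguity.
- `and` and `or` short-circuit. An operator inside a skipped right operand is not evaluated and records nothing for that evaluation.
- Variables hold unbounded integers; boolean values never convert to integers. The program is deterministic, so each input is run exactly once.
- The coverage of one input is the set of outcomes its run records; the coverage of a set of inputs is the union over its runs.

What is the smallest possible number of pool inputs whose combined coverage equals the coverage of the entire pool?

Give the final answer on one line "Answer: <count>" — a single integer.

#1 (g=6, q=5, t=5) -> B1->T, B2->T, B1->T, B2->T, B1->T, B2->T, B1->T, B2->T, B1->T, B2->T, B1->T, B2->T, B1->F, B4->E, ...; covered: B1=T, B1=F, B2=T, B3=T, B4=E, B5=T, B6=T
#2 (g=4, q=5, t=5) -> B1->T, B2->T, B1->T, B2->T, B1->T, B2->T, B1->T, B2->T, B1->T, B2->T, B1->T, B2->T, B1->F, B4->E, ...; covered: B1=T, B1=F, B2=T, B3=T, B4=E, B5=T, B6=T
#3 (g=5, q=2, t=4) -> B1->T, B2->F, B1->T, B2->F, B1->T, B2->F, B1->T, B2->F, B1->T, B2->F, B1->T, B2->F, B1->F, B4->S, ...; covered: B1=T, B1=F, B2=F, B3=T, B4=S, B5=T, B6=T
#4 (g=6, q=2, t=6) -> B1->T, B2->T, B1->T, B2->T, B1->T, B2->T, B1->T, B2->T, B1->T, B2->T, B1->T, B2->T, B1->F, B4->E, ...; covered: B1=T, B1=F, B2=T, B3=T, B4=E, B5=F, B6=F, B7=T, B8=S
#5 (g=3, q=2, t=4) -> B1->T, B2->T, B1->T, B2->T, B1->T, B2->T, B1->T, B2->T, B1->T, B2->T, B1->T, B2->T, B1->F, B4->S, ...; covered: B1=T, B1=F, B2=T, B3=T, B4=S, B5=T, B6=T
#6 (g=4, q=4, t=8) -> B1->T, B2->T, B1->T, B2->T, B1->T, B2->T, B1->T, B2->T, B1->T, B2->T, B1->T, B2->T, B1->F, B4->E, ...; covered: B1=T, B1=F, B2=T, B3=T, B4=E, B5=F, B6=F, B7=F, B8=E
#7 (g=3, q=6, t=7) -> B1->T, B2->T, B1->T, B2->T, B1->T, B2->T, B1->T, B2->T, B1->T, B2->T, B1->T, B2->T, B1->F, B4->E, ...; covered: B1=T, B1=F, B2=T, B3=T, B4=E, B5=F, B6=F, B7=T, B8=S
#8 (g=5, q=4, t=7) -> B1->T, B2->F, B1->T, B2->F, B1->T, B2->F, B1->T, B2->F, B1->T, B2->F, B1->T, B2->F, B1->F, B4->E, ...; covered: B1=T, B1=F, B2=F, B3=T, B4=E, B5=F, B6=F, B7=T, B8=S
#9 (g=5, q=6, t=6) -> B1->T, B2->F, B1->T, B2->F, B1->T, B2->F, B1->T, B2->F, B1->T, B2->F, B1->T, B2->F, B1->F, B4->E, ...; covered: B1=T, B1=F, B2=F, B3=T, B4=E, B5=F, B6=F, B7=T, B8=S
#10 (g=2, q=3, t=9) -> B1->T, B2->F, B1->T, B2->F, B1->T, B2->F, B1->T, B2->F, B1->T, B2->F, B1->T, B2->F, B1->F, B4->S, ...; covered: B1=T, B1=F, B2=F, B3=T, B4=S, B5=F, B6=F, B7=F, B8=E
pool-wide coverage (15 outcomes): B1=T, B1=F, B2=T, B2=F, B3=T, B4=S, B4=E, B5=T, B5=F, B6=T, B6=F, B7=T, B7=F, B8=S, B8=E
size 1 is not enough: best union over all size-1 subsets is 9/15
size 2 is not enough: best union over all size-2 subsets is 13/15
at size 3, {1, 4, 10} reaches all 15 outcomes; every lexicographically earlier size-3 subset fails

Answer: 3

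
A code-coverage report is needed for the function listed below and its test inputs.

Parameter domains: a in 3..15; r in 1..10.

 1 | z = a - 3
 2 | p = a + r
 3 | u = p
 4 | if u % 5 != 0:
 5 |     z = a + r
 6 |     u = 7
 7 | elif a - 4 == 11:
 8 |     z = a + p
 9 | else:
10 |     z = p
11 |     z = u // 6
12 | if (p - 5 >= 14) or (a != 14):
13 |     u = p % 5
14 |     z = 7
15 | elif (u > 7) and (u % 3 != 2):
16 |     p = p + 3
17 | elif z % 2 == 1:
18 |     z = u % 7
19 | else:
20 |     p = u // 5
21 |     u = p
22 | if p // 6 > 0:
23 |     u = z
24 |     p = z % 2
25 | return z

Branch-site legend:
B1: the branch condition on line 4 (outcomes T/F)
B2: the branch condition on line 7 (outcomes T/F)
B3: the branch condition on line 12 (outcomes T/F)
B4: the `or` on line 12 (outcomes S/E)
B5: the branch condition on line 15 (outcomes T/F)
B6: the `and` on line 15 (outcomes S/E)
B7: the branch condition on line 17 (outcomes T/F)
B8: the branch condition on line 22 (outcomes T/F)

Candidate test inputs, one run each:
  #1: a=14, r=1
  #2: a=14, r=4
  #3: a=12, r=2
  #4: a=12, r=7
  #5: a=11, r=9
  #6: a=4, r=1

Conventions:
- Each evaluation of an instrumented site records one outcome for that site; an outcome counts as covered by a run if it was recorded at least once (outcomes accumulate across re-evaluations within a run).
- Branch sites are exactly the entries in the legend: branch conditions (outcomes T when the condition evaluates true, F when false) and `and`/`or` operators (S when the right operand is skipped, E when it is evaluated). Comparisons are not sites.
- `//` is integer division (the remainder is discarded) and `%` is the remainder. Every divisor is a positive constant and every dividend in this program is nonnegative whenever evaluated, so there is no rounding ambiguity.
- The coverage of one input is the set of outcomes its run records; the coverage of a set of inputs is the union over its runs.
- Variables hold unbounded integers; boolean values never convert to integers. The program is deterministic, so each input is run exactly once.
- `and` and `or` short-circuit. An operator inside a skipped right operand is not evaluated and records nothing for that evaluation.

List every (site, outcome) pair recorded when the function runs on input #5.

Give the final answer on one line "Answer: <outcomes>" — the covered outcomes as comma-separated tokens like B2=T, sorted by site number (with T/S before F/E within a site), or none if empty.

Running input #5 (a=11, r=9), event by event:
  B1->F, B2->F, B4->S, B3->T, B8->T
deduplicating events, the covered set is: B1=F, B2=F, B3=T, B4=S, B8=T

Answer: B1=F, B2=F, B3=T, B4=S, B8=T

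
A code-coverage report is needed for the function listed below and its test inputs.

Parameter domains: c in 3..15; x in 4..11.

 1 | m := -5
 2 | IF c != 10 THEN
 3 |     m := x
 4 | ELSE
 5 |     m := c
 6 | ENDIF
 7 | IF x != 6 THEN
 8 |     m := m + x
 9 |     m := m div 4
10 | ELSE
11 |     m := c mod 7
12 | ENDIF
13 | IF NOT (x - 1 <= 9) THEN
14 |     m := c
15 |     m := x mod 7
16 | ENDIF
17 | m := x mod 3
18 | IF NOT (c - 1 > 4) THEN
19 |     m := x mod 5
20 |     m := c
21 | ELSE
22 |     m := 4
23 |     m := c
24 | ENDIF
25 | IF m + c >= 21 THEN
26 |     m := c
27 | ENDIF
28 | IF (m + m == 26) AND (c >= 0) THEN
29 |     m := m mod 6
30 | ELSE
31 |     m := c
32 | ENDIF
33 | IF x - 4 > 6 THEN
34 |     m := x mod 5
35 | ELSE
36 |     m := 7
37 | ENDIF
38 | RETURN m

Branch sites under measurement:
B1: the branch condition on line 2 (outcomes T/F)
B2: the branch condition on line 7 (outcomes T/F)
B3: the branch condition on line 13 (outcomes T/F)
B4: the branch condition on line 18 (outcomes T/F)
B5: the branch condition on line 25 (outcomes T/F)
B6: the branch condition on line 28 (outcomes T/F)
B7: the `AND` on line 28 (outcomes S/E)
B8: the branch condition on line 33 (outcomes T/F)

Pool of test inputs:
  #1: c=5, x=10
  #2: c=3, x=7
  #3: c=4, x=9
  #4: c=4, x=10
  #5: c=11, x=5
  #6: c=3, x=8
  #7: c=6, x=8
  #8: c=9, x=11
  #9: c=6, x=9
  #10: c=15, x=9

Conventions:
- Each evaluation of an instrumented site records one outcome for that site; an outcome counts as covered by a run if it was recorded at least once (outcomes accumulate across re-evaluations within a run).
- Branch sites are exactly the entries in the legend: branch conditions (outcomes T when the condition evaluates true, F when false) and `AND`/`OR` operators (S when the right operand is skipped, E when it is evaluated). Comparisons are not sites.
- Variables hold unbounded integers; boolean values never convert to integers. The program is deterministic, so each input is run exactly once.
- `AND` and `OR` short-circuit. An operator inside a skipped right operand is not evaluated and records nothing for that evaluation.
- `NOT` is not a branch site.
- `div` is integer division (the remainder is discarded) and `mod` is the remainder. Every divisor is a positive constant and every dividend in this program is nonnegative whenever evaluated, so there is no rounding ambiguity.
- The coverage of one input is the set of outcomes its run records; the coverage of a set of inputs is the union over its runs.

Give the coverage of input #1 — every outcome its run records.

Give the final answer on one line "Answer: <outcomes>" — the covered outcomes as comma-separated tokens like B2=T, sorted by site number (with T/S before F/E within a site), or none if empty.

Event log for input #1 (c=5, x=10):
  B1->T, B2->T, B3->F, B4->T, B5->F, B7->S, B6->F, B8->F
distinct outcomes covered: B1=T, B2=T, B3=F, B4=T, B5=F, B6=F, B7=S, B8=F

Answer: B1=T, B2=T, B3=F, B4=T, B5=F, B6=F, B7=S, B8=F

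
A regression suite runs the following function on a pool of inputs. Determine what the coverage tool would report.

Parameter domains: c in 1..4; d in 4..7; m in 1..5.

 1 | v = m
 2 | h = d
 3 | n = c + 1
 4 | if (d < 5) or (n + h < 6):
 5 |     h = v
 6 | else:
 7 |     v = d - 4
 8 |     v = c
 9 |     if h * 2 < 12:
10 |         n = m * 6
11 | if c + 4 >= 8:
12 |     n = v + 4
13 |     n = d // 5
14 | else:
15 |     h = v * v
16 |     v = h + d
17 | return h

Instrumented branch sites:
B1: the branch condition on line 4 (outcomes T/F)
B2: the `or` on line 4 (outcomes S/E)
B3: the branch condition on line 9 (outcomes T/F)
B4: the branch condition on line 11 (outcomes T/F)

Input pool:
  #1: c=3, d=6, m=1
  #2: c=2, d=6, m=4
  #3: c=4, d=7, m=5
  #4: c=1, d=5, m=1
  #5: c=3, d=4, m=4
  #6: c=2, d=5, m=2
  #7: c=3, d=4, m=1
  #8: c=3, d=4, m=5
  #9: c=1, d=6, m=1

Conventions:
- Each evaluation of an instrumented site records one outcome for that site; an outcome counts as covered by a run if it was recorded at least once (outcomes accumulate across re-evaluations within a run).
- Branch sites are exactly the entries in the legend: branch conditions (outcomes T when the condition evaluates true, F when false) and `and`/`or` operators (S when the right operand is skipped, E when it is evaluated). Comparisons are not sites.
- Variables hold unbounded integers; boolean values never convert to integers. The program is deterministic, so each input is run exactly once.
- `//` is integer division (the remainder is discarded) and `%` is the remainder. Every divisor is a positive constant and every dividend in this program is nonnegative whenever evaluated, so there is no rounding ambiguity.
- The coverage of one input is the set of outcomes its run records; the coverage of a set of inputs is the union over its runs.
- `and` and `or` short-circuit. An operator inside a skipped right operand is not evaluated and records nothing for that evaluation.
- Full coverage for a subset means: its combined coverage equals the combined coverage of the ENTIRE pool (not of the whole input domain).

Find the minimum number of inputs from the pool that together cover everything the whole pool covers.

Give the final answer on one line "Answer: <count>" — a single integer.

input #1, c=3, d=6, m=1: events B2->E, B1->F, B3->F, B4->F; outcomes B1=F, B2=E, B3=F, B4=F
input #2, c=2, d=6, m=4: events B2->E, B1->F, B3->F, B4->F; outcomes B1=F, B2=E, B3=F, B4=F
input #3, c=4, d=7, m=5: events B2->E, B1->F, B3->F, B4->T; outcomes B1=F, B2=E, B3=F, B4=T
input #4, c=1, d=5, m=1: events B2->E, B1->F, B3->T, B4->F; outcomes B1=F, B2=E, B3=T, B4=F
input #5, c=3, d=4, m=4: events B2->S, B1->T, B4->F; outcomes B1=T, B2=S, B4=F
input #6, c=2, d=5, m=2: events B2->E, B1->F, B3->T, B4->F; outcomes B1=F, B2=E, B3=T, B4=F
input #7, c=3, d=4, m=1: events B2->S, B1->T, B4->F; outcomes B1=T, B2=S, B4=F
input #8, c=3, d=4, m=5: events B2->S, B1->T, B4->F; outcomes B1=T, B2=S, B4=F
input #9, c=1, d=6, m=1: events B2->E, B1->F, B3->F, B4->F; outcomes B1=F, B2=E, B3=F, B4=F
together the pool reaches 8 outcomes: B1=T, B1=F, B2=S, B2=E, B3=T, B3=F, B4=T, B4=F
size 1 is not enough: best union over all size-1 subsets is 4/8
size 2 is not enough: best union over all size-2 subsets is 7/8
the canonical winner is {3, 4, 5}: size 3, full 8-outcome coverage, earliest index list among size-3 covers

Answer: 3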